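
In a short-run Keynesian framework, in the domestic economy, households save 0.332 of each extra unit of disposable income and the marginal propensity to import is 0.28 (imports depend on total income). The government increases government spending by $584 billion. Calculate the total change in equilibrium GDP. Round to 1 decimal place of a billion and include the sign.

MPC = 1 − MPS = 1 − 0.332 = 0.668.
Expenditure multiplier = 1/(1 − c + m) = 1/(1 − 0.668 + 0.28) = 1/0.612 ≈ 1.634.
ΔY = k × ΔG = (+$584 billion) / 0.612 ≈ +$954.2 billion.

+$954.2 billion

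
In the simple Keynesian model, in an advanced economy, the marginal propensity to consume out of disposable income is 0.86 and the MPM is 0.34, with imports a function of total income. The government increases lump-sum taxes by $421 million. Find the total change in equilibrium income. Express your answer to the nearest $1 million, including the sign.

A lump-sum tax change of +$421 million shifts disposable income by −$421 million; first-round consumption changes by −c × ΔT = −0.86 × (+$421 million) = −$362.06 million.
Expenditure multiplier = 1/(1 − c + m) = 1/(1 − 0.86 + 0.34) = 1/0.48 ≈ 2.083.
The tax multiplier is −c × k ≈ −1.792, so ΔY = k × (−c·ΔT) = (−$362.06 million) / 0.48 ≈ −$754 million.

−$754 million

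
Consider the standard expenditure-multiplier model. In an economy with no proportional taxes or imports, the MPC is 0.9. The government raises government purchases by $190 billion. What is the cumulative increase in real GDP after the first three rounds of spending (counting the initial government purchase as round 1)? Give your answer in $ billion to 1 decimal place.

$514.9 billion

Round 1 adds ΔG = $190 billion; each later round is MPC = 0.9 times the previous.
After 3 rounds: 190 + 171 + 153.9 = ΔG·(1 − c^3)/(1 − c) = 190 × (1 − 0.729)/0.1 = $514.9 billion.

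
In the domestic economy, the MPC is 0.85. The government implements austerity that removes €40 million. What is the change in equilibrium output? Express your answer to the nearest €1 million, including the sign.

Spending multiplier = 1/(1 − MPC) = 1/(1 − 0.85) = 1/0.15 ≈ 6.667.
ΔY = k × ΔG = (−€40 million) / 0.15 ≈ −€267 million.

−€267 million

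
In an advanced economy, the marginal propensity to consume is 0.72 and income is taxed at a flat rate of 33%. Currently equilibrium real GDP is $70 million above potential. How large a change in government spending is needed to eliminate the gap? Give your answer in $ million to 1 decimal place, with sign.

−$36.2 million

Spending multiplier = 1/(1 − c(1−t)) = 1/(1 − 0.72×0.67) = 1/0.5176 ≈ 1.932.
Need ΔY = −$70 million, so ΔG = ΔY/k = (−$70 million) × 0.5176 ≈ −$36.2 million.
The government should cut government spending by $36.2 million.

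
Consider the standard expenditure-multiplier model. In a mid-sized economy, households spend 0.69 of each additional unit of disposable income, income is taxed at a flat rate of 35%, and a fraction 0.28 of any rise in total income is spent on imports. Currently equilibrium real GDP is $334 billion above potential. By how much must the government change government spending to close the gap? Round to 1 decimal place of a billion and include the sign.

Spending multiplier = 1/(1 − c(1−t) + m) = 1/(1 − 0.69×0.65 + 0.28) = 1/0.8315 ≈ 1.203.
Need ΔY = −$334 billion, so ΔG = ΔY/k = (−$334 billion) × 0.8315 ≈ −$277.7 billion.
The government should cut government spending by $277.7 billion.

−$277.7 billion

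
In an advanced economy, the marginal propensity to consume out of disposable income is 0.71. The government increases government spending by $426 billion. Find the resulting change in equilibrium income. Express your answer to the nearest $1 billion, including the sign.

Spending multiplier = 1/(1 − MPC) = 1/(1 − 0.71) = 1/0.29 ≈ 3.448.
ΔY = k × ΔG = (+$426 billion) / 0.29 ≈ +$1,469 billion.

+$1,469 billion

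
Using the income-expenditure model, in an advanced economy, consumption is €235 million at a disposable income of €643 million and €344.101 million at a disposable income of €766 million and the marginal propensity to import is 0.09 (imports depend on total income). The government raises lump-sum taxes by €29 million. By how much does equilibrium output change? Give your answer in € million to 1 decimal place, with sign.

MPC = ΔC/ΔYd = (344.101 − 235)/(766 − 643) = 109.101/123 = 0.887.
A lump-sum tax change of +€29 million shifts disposable income by −€29 million; first-round consumption changes by −c × ΔT = −0.887 × (+€29 million) = −€25.723 million.
Expenditure multiplier = 1/(1 − c + m) = 1/(1 − 0.887 + 0.09) = 1/0.203 ≈ 4.926.
The tax multiplier is −c × k ≈ −4.369, so ΔY = k × (−c·ΔT) = (−€25.723 million) / 0.203 ≈ −€126.7 million.

−€126.7 million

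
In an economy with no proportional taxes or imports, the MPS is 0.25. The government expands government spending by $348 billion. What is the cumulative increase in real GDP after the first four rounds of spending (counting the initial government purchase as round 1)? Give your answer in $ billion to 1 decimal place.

MPC = 1 − MPS = 1 − 0.25 = 0.75.
Round 1 adds ΔG = $348 billion; each later round is MPC = 0.75 times the previous.
After 4 rounds: 348 + 261 + 195.75 + 146.8125 = ΔG·(1 − c^4)/(1 − c) = 348 × (1 − 0.31640625)/0.25 ≈ $951.6 billion.

$951.6 billion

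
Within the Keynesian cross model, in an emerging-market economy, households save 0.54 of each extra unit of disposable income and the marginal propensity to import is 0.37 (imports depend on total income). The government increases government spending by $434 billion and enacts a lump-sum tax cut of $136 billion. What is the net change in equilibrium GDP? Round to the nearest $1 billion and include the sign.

MPC = 1 − MPS = 1 − 0.54 = 0.46.
Expenditure multiplier = 1/(1 − c + m) = 1/(1 − 0.46 + 0.37) = 1/0.91 ≈ 1.099.
ΔG contributes k·ΔG = (+$434 billion) / 0.91 ≈ +$476.9 billion.
ΔT of −$136 billion changes first-round spending by −c·ΔT = +$62.56 billion, contributing k·(−c·ΔT) = (+$62.56 billion) / 0.91 ≈ +$68.7 billion.
Net ΔY = k(ΔG − c·ΔT) = (+$496.56 billion) / 0.91 ≈ +$546 billion.

+$546 billion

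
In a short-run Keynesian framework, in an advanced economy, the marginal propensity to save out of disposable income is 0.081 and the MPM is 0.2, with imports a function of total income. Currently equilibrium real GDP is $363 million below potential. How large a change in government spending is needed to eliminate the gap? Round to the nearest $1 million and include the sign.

+$102 million

MPC = 1 − MPS = 1 − 0.081 = 0.919.
Spending multiplier = 1/(1 − c + m) = 1/(1 − 0.919 + 0.2) = 1/0.281 ≈ 3.559.
Need ΔY = +$363 million, so ΔG = ΔY/k = (+$363 million) × 0.281 ≈ +$102 million.
The government should increase government spending by $102 million.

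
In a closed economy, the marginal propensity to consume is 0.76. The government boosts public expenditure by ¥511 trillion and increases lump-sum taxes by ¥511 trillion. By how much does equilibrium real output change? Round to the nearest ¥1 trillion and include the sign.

+¥511 trillion

Expenditure multiplier = 1/(1 − MPC) = 1/(1 − 0.76) = 1/0.24 ≈ 4.167.
ΔG contributes k·ΔG = (+¥511 trillion) / 0.24 ≈ +¥2,129.2 trillion.
ΔT of +¥511 trillion changes first-round spending by −c·ΔT = −¥388.36 trillion, contributing k·(−c·ΔT) = (−¥388.36 trillion) / 0.24 ≈ −¥1,618.2 trillion.
With ΔG = ΔT and no other leakages, the balanced-budget multiplier is 1, so ΔY = ΔG = +¥511 trillion.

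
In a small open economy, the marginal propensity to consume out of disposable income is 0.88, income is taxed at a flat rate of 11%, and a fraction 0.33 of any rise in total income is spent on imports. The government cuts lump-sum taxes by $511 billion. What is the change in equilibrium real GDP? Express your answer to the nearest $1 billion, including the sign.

A lump-sum tax change of −$511 billion shifts disposable income by +$511 billion; first-round consumption changes by −c × ΔT = −0.88 × (−$511 billion) = +$449.68 billion.
Expenditure multiplier = 1/(1 − c(1−t) + m) = 1/(1 − 0.88×0.89 + 0.33) = 1/0.5468 ≈ 1.829.
The tax multiplier is −c × k ≈ −1.609, so ΔY = k × (−c·ΔT) = (+$449.68 billion) / 0.5468 ≈ +$822 billion.

+$822 billion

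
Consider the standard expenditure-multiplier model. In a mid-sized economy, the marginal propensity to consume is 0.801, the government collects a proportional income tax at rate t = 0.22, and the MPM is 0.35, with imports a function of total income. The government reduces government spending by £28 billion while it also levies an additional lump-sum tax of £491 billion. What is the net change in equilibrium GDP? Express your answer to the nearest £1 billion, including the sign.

Expenditure multiplier = 1/(1 − c(1−t) + m) = 1/(1 − 0.801×0.78 + 0.35) = 1/0.72522 ≈ 1.379.
ΔG contributes k·ΔG = (−£28 billion) / 0.72522 ≈ −£38.6 billion.
ΔT of +£491 billion changes first-round spending by −c·ΔT = −£393.291 billion, contributing k·(−c·ΔT) = (−£393.291 billion) / 0.72522 ≈ −£542.3 billion.
Net ΔY = k(ΔG − c·ΔT) = (−£421.291 billion) / 0.72522 ≈ −£581 billion.

−£581 billion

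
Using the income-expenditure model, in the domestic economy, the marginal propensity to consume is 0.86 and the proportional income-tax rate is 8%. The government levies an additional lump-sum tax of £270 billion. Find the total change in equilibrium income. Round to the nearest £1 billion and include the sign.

A lump-sum tax change of +£270 billion shifts disposable income by −£270 billion; first-round consumption changes by −c × ΔT = −0.86 × (+£270 billion) = −£232.2 billion.
Expenditure multiplier = 1/(1 − c(1−t)) = 1/(1 − 0.86×0.92) = 1/0.2088 ≈ 4.789.
The tax multiplier is −c × k ≈ −4.119, so ΔY = k × (−c·ΔT) = (−£232.2 billion) / 0.2088 ≈ −£1,112 billion.

−£1,112 billion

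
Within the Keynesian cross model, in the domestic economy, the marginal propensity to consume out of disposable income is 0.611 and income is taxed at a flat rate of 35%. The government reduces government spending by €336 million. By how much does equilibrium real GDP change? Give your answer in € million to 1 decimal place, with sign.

−€557.4 million

Government-spending multiplier = 1/(1 − c(1−t)) = 1/(1 − 0.611×0.65) = 1/0.60285 ≈ 1.659.
ΔY = k × ΔG = (−€336 million) / 0.60285 ≈ −€557.4 million.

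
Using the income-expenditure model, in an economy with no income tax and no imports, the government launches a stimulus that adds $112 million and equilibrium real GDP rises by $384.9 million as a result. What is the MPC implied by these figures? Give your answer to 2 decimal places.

Implied spending multiplier k = ΔY/ΔG = 384.9/112 ≈ 3.4366.
Since k = 1/(1 − MPC), MPC = 1 − 1/k = 1 − ΔG/ΔY = 1 − 112/384.9 ≈ 0.71.

0.71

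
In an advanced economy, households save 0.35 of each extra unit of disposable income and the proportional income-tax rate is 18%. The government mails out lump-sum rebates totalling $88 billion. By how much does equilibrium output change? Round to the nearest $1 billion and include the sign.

+$122 billion

MPC = 1 − MPS = 1 − 0.35 = 0.65.
A lump-sum tax change of −$88 billion shifts disposable income by +$88 billion; first-round consumption changes by −c × ΔT = −0.65 × (−$88 billion) = +$57.2 billion.
Expenditure multiplier = 1/(1 − c(1−t)) = 1/(1 − 0.65×0.82) = 1/0.467 ≈ 2.141.
The tax multiplier is −c × k ≈ −1.392, so ΔY = k × (−c·ΔT) = (+$57.2 billion) / 0.467 ≈ +$122 billion.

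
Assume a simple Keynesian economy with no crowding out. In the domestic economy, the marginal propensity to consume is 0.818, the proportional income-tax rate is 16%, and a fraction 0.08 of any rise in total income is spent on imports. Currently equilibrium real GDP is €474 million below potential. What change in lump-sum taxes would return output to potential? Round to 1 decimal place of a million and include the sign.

Spending multiplier = 1/(1 − c(1−t) + m) = 1/(1 − 0.818×0.84 + 0.08) = 1/0.39288 ≈ 2.545.
Tax multiplier = −c·k = −0.818/0.39288 ≈ −2.082. Need ΔY = +€474 million, so ΔT = ΔY/(−c·k) = −(+€474 million) × 0.39288 / 0.818 ≈ −€227.7 million.
The government should cut lump-sum taxes by €227.7 million.

−€227.7 million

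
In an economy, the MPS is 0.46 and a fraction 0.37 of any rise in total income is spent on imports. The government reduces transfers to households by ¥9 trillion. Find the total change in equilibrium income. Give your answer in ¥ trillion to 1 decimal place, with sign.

−¥5.9 trillion

MPC = 1 − MPS = 1 − 0.46 = 0.54.
The transfer change shifts disposable income by −¥9 trillion, so first-round consumption changes by c·ΔTR = 0.54 × (−¥9 trillion) = −¥4.86 trillion.
Expenditure multiplier = 1/(1 − c + m) = 1/(1 − 0.54 + 0.37) = 1/0.83 ≈ 1.205.
The transfer multiplier is c × k ≈ 0.651, so ΔY = k × (c·ΔTR) = (−¥4.86 trillion) / 0.83 ≈ −¥5.9 trillion.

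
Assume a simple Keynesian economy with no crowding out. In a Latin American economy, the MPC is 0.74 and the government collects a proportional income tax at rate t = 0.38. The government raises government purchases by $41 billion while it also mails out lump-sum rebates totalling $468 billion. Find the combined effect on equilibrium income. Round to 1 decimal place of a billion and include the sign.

Expenditure multiplier = 1/(1 − c(1−t)) = 1/(1 − 0.74×0.62) = 1/0.5412 ≈ 1.848.
ΔG contributes k·ΔG = (+$41 billion) / 0.5412 ≈ +$75.8 billion.
ΔT of −$468 billion changes first-round spending by −c·ΔT = +$346.32 billion, contributing k·(−c·ΔT) = (+$346.32 billion) / 0.5412 ≈ +$639.9 billion.
Net ΔY = k(ΔG − c·ΔT) = (+$387.32 billion) / 0.5412 ≈ +$715.7 billion.

+$715.7 billion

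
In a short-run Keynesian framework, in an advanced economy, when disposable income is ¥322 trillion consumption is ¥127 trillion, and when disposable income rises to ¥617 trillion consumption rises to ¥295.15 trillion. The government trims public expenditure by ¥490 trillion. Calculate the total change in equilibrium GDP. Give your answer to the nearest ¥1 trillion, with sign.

−¥1,140 trillion

MPC = ΔC/ΔYd = (295.15 − 127)/(617 − 322) = 168.15/295 = 0.57.
Government-spending multiplier = 1/(1 − MPC) = 1/(1 − 0.57) = 1/0.43 ≈ 2.326.
ΔY = k × ΔG = (−¥490 trillion) / 0.43 ≈ −¥1,140 trillion.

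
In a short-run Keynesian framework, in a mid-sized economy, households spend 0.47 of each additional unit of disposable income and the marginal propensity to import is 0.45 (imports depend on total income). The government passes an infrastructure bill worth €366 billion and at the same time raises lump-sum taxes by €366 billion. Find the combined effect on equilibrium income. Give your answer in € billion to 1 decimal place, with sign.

Expenditure multiplier = 1/(1 − c + m) = 1/(1 − 0.47 + 0.45) = 1/0.98 ≈ 1.02.
ΔG contributes k·ΔG = (+€366 billion) / 0.98 ≈ +€373.5 billion.
ΔT of +€366 billion changes first-round spending by −c·ΔT = −€172.02 billion, contributing k·(−c·ΔT) = (−€172.02 billion) / 0.98 ≈ −€175.5 billion.
Net ΔY = k(ΔG − c·ΔT) = (+€193.98 billion) / 0.98 ≈ +€197.9 billion.

+€197.9 billion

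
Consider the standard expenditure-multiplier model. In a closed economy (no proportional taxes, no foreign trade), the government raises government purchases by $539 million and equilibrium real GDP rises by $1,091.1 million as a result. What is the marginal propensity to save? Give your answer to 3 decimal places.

Implied spending multiplier k = ΔY/ΔG = 1,091.1/539 ≈ 2.0243.
Since k = 1/(1 − MPC), MPC = 1 − 1/k = 1 − ΔG/ΔY = 1 − 539/1,091.1 ≈ 0.506.
MPS = 1 − MPC = 0.494.

0.494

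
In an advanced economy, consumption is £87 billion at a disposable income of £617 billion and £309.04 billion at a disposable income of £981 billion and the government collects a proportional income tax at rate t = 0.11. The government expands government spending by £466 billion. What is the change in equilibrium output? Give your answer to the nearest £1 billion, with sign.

MPC = ΔC/ΔYd = (309.04 − 87)/(981 − 617) = 222.04/364 = 0.61.
Spending multiplier = 1/(1 − c(1−t)) = 1/(1 − 0.61×0.89) = 1/0.4571 ≈ 2.188.
ΔY = k × ΔG = (+£466 billion) / 0.4571 ≈ +£1,019 billion.

+£1,019 billion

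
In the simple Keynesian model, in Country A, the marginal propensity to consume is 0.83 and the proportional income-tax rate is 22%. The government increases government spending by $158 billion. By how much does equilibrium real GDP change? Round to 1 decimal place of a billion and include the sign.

+$448.1 billion

Spending multiplier = 1/(1 − c(1−t)) = 1/(1 − 0.83×0.78) = 1/0.3526 ≈ 2.836.
ΔY = k × ΔG = (+$158 billion) / 0.3526 ≈ +$448.1 billion.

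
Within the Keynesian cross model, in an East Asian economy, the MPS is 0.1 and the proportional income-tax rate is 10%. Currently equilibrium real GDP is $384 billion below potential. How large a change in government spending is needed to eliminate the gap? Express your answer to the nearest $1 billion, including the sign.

MPC = 1 − MPS = 1 − 0.1 = 0.9.
Spending multiplier = 1/(1 − c(1−t)) = 1/(1 − 0.9×0.9) = 1/0.19 ≈ 5.263.
Need ΔY = +$384 billion, so ΔG = ΔY/k = (+$384 billion) × 0.19 ≈ +$73 billion.
The government should increase government spending by $73 billion.

+$73 billion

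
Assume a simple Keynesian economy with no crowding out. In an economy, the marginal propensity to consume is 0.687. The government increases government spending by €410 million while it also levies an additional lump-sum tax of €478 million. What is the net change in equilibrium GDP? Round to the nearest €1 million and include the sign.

+€261 million

Expenditure multiplier = 1/(1 − MPC) = 1/(1 − 0.687) = 1/0.313 ≈ 3.195.
ΔG contributes k·ΔG = (+€410 million) / 0.313 ≈ +€1,309.9 million.
ΔT of +€478 million changes first-round spending by −c·ΔT = −€328.386 million, contributing k·(−c·ΔT) = (−€328.386 million) / 0.313 ≈ −€1,049.2 million.
Net ΔY = k(ΔG − c·ΔT) = (+€81.614 million) / 0.313 ≈ +€261 million.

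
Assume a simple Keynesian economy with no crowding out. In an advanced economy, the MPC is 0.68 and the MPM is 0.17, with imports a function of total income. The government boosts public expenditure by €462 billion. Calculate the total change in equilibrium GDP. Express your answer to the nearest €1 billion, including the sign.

Spending multiplier = 1/(1 − c + m) = 1/(1 − 0.68 + 0.17) = 1/0.49 ≈ 2.041.
ΔY = k × ΔG = (+€462 billion) / 0.49 ≈ +€943 billion.

+€943 billion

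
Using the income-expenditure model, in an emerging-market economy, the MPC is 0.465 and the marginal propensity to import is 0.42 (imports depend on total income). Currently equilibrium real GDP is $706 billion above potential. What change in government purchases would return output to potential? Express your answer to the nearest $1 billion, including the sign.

Spending multiplier = 1/(1 − c + m) = 1/(1 − 0.465 + 0.42) = 1/0.955 ≈ 1.047.
Need ΔY = −$706 billion, so ΔG = ΔY/k = (−$706 billion) × 0.955 ≈ −$674 billion.
The government should cut government purchases by $674 billion.

−$674 billion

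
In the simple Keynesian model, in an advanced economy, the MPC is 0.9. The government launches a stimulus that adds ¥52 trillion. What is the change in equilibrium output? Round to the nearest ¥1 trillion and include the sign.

+¥520 trillion

Spending multiplier = 1/(1 − MPC) = 1/(1 − 0.9) = 1/0.1 = 10.
ΔY = k × ΔG = (+¥52 trillion) / 0.1 = +¥520 trillion.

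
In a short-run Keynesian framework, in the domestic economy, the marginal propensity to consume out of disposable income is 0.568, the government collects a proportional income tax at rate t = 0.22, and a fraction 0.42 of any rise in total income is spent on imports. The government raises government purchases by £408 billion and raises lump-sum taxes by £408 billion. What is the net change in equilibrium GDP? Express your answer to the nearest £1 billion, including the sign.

Expenditure multiplier = 1/(1 − c(1−t) + m) = 1/(1 − 0.568×0.78 + 0.42) = 1/0.97696 ≈ 1.024.
ΔG contributes k·ΔG = (+£408 billion) / 0.97696 ≈ +£417.6 billion.
ΔT of +£408 billion changes first-round spending by −c·ΔT = −£231.744 billion, contributing k·(−c·ΔT) = (−£231.744 billion) / 0.97696 ≈ −£237.2 billion.
Net ΔY = k(ΔG − c·ΔT) = (+£176.256 billion) / 0.97696 ≈ +£180 billion.

+£180 billion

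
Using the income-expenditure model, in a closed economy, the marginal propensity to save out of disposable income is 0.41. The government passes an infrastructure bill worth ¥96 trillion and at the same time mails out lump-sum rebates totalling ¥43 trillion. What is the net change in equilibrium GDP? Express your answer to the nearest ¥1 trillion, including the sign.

MPC = 1 − MPS = 1 − 0.41 = 0.59.
Expenditure multiplier = 1/(1 − MPC) = 1/(1 − 0.59) = 1/0.41 ≈ 2.439.
ΔG contributes k·ΔG = (+¥96 trillion) / 0.41 ≈ +¥234.1 trillion.
ΔT of −¥43 trillion changes first-round spending by −c·ΔT = +¥25.37 trillion, contributing k·(−c·ΔT) = (+¥25.37 trillion) / 0.41 ≈ +¥61.9 trillion.
Net ΔY = k(ΔG − c·ΔT) = (+¥121.37 trillion) / 0.41 ≈ +¥296 trillion.

+¥296 trillion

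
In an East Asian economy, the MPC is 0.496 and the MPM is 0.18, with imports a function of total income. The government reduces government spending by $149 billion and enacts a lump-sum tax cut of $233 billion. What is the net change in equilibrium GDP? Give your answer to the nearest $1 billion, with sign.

Expenditure multiplier = 1/(1 − c + m) = 1/(1 − 0.496 + 0.18) = 1/0.684 ≈ 1.462.
ΔG contributes k·ΔG = (−$149 billion) / 0.684 ≈ −$217.8 billion.
ΔT of −$233 billion changes first-round spending by −c·ΔT = +$115.568 billion, contributing k·(−c·ΔT) = (+$115.568 billion) / 0.684 ≈ +$169 billion.
Net ΔY = k(ΔG − c·ΔT) = (−$33.432 billion) / 0.684 ≈ −$49 billion.

−$49 billion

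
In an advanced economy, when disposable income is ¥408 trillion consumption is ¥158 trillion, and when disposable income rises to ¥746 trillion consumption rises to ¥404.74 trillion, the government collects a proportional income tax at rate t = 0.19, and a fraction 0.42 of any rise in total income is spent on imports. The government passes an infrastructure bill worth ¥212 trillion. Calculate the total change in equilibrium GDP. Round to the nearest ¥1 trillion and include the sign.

MPC = ΔC/ΔYd = (404.74 − 158)/(746 − 408) = 246.74/338 = 0.73.
Spending multiplier = 1/(1 − c(1−t) + m) = 1/(1 − 0.73×0.81 + 0.42) = 1/0.8287 ≈ 1.207.
ΔY = k × ΔG = (+¥212 trillion) / 0.8287 ≈ +¥256 trillion.

+¥256 trillion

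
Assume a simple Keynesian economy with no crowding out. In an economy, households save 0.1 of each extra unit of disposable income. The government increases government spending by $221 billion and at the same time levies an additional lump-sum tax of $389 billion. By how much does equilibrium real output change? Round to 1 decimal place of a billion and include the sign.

−$1,291.0 billion

MPC = 1 − MPS = 1 − 0.1 = 0.9.
Expenditure multiplier = 1/(1 − MPC) = 1/(1 − 0.9) = 1/0.1 = 10.
ΔG contributes k·ΔG = (+$221 billion) / 0.1 = +$2,210 billion.
ΔT of +$389 billion changes first-round spending by −c·ΔT = −$350.1 billion, contributing k·(−c·ΔT) = (−$350.1 billion) / 0.1 = −$3,501 billion.
Net ΔY = k(ΔG − c·ΔT) = (−$129.1 billion) / 0.1 = −$1,291 billion.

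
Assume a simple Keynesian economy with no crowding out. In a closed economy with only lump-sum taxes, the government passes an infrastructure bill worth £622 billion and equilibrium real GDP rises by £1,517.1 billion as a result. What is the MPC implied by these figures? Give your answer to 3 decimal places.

0.590

Implied spending multiplier k = ΔY/ΔG = 1,517.1/622 ≈ 2.4391.
Since k = 1/(1 − MPC), MPC = 1 − 1/k = 1 − ΔG/ΔY = 1 − 622/1,517.1 ≈ 0.590.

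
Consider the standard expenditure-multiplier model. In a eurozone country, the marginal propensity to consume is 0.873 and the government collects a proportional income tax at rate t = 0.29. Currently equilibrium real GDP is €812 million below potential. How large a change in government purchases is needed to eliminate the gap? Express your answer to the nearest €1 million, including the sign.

Spending multiplier = 1/(1 − c(1−t)) = 1/(1 − 0.873×0.71) = 1/0.38017 ≈ 2.63.
Need ΔY = +€812 million, so ΔG = ΔY/k = (+€812 million) × 0.38017 ≈ +€309 million.
The government should increase government purchases by €309 million.

+€309 million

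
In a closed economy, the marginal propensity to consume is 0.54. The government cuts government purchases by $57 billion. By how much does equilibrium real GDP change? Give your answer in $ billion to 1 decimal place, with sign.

−$123.9 billion

Government-spending multiplier = 1/(1 − MPC) = 1/(1 − 0.54) = 1/0.46 ≈ 2.174.
ΔY = k × ΔG = (−$57 billion) / 0.46 ≈ −$123.9 billion.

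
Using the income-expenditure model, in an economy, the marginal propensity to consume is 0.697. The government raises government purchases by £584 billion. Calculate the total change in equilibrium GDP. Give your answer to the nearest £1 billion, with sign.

Expenditure multiplier = 1/(1 − MPC) = 1/(1 − 0.697) = 1/0.303 ≈ 3.3.
ΔY = k × ΔG = (+£584 billion) / 0.303 ≈ +£1,927 billion.

+£1,927 billion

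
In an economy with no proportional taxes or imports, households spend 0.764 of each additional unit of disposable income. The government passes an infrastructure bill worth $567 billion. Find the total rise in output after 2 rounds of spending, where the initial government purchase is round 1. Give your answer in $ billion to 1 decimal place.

$1,000.2 billion

Round 1 adds ΔG = $567 billion; each later round is MPC = 0.764 times the previous.
After 2 rounds: 567 + 433.188 = ΔG·(1 − c^2)/(1 − c) = 567 × (1 − 0.583696)/0.236 ≈ $1,000.2 billion.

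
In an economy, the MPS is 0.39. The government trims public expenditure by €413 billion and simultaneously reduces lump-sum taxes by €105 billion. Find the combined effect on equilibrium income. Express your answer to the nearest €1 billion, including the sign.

MPC = 1 − MPS = 1 − 0.39 = 0.61.
Expenditure multiplier = 1/(1 − MPC) = 1/(1 − 0.61) = 1/0.39 ≈ 2.564.
ΔG contributes k·ΔG = (−€413 billion) / 0.39 ≈ −€1,059 billion.
ΔT of −€105 billion changes first-round spending by −c·ΔT = +€64.05 billion, contributing k·(−c·ΔT) = (+€64.05 billion) / 0.39 ≈ +€164.2 billion.
Net ΔY = k(ΔG − c·ΔT) = (−€348.95 billion) / 0.39 ≈ −€895 billion.

−€895 billion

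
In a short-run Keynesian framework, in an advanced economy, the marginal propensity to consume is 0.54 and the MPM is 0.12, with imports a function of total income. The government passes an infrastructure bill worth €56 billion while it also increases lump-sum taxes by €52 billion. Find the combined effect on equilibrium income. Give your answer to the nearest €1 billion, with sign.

Expenditure multiplier = 1/(1 − c + m) = 1/(1 − 0.54 + 0.12) = 1/0.58 ≈ 1.724.
ΔG contributes k·ΔG = (+€56 billion) / 0.58 ≈ +€96.6 billion.
ΔT of +€52 billion changes first-round spending by −c·ΔT = −€28.08 billion, contributing k·(−c·ΔT) = (−€28.08 billion) / 0.58 ≈ −€48.4 billion.
Net ΔY = k(ΔG − c·ΔT) = (+€27.92 billion) / 0.58 ≈ +€48 billion.

+€48 billion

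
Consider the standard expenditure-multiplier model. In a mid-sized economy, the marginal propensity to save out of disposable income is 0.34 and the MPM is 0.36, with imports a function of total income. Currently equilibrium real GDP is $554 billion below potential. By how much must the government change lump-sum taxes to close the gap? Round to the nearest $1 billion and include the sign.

−$588 billion

MPC = 1 − MPS = 1 − 0.34 = 0.66.
Spending multiplier = 1/(1 − c + m) = 1/(1 − 0.66 + 0.36) = 1/0.7 ≈ 1.429.
Tax multiplier = −c·k = −0.66/0.7 ≈ −0.943. Need ΔY = +$554 billion, so ΔT = ΔY/(−c·k) = −(+$554 billion) × 0.7 / 0.66 ≈ −$588 billion.
The government should cut lump-sum taxes by $588 billion.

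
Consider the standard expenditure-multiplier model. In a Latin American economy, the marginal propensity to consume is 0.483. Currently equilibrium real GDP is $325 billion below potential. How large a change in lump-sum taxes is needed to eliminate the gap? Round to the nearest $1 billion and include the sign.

−$348 billion

Spending multiplier = 1/(1 − MPC) = 1/(1 − 0.483) = 1/0.517 ≈ 1.934.
Tax multiplier = −c·k = −0.483/0.517 ≈ −0.934. Need ΔY = +$325 billion, so ΔT = ΔY/(−c·k) = −(+$325 billion) × 0.517 / 0.483 ≈ −$348 billion.
The government should cut lump-sum taxes by $348 billion.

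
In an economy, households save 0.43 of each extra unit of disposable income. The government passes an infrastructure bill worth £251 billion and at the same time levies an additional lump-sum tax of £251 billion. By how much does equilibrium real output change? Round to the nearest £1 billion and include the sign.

MPC = 1 − MPS = 1 − 0.43 = 0.57.
Expenditure multiplier = 1/(1 − MPC) = 1/(1 − 0.57) = 1/0.43 ≈ 2.326.
ΔG contributes k·ΔG = (+£251 billion) / 0.43 ≈ +£583.7 billion.
ΔT of +£251 billion changes first-round spending by −c·ΔT = −£143.07 billion, contributing k·(−c·ΔT) = (−£143.07 billion) / 0.43 ≈ −£332.7 billion.
With ΔG = ΔT and no other leakages, the balanced-budget multiplier is 1, so ΔY = ΔG = +£251 billion.

+£251 billion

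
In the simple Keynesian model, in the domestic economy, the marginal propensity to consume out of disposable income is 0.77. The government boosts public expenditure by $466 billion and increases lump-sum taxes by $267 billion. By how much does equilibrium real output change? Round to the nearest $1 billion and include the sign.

+$1,132 billion

Expenditure multiplier = 1/(1 − MPC) = 1/(1 − 0.77) = 1/0.23 ≈ 4.348.
ΔG contributes k·ΔG = (+$466 billion) / 0.23 ≈ +$2,026.1 billion.
ΔT of +$267 billion changes first-round spending by −c·ΔT = −$205.59 billion, contributing k·(−c·ΔT) = (−$205.59 billion) / 0.23 ≈ −$893.9 billion.
Net ΔY = k(ΔG − c·ΔT) = (+$260.41 billion) / 0.23 ≈ +$1,132 billion.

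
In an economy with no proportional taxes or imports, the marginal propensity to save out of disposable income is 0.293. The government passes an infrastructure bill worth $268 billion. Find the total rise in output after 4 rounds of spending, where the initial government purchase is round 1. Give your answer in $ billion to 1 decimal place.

$686.1 billion

MPC = 1 − MPS = 1 − 0.293 = 0.707.
Round 1 adds ΔG = $268 billion; each later round is MPC = 0.707 times the previous.
After 4 rounds: 268 + 189.476 + 133.959532 + 94.709389124 = ΔG·(1 − c^4)/(1 − c) = 268 × (1 − 0.249849022801)/0.293 ≈ $686.1 billion.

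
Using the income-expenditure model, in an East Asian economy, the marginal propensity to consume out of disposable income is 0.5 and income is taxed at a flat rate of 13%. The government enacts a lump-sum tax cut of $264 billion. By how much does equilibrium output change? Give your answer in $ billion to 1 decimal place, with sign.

+$233.6 billion

A lump-sum tax change of −$264 billion shifts disposable income by +$264 billion; first-round consumption changes by −c × ΔT = −0.5 × (−$264 billion) = +$132 billion.
Expenditure multiplier = 1/(1 − c(1−t)) = 1/(1 − 0.5×0.87) = 1/0.565 ≈ 1.77.
The tax multiplier is −c × k ≈ −0.885, so ΔY = k × (−c·ΔT) = (+$132 billion) / 0.565 ≈ +$233.6 billion.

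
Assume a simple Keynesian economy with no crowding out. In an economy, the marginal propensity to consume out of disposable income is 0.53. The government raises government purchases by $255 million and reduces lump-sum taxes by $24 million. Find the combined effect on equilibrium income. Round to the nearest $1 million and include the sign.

+$570 million

Expenditure multiplier = 1/(1 − MPC) = 1/(1 − 0.53) = 1/0.47 ≈ 2.128.
ΔG contributes k·ΔG = (+$255 million) / 0.47 ≈ +$542.6 million.
ΔT of −$24 million changes first-round spending by −c·ΔT = +$12.72 million, contributing k·(−c·ΔT) = (+$12.72 million) / 0.47 ≈ +$27.1 million.
Net ΔY = k(ΔG − c·ΔT) = (+$267.72 million) / 0.47 ≈ +$570 million.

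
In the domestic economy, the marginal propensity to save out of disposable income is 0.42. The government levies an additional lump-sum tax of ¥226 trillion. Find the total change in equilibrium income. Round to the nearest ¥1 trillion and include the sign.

−¥312 trillion

MPC = 1 − MPS = 1 − 0.42 = 0.58.
A lump-sum tax change of +¥226 trillion shifts disposable income by −¥226 trillion; first-round consumption changes by −c × ΔT = −0.58 × (+¥226 trillion) = −¥131.08 trillion.
Expenditure multiplier = 1/(1 − MPC) = 1/(1 − 0.58) = 1/0.42 ≈ 2.381.
The tax multiplier is −c × k ≈ −1.381, so ΔY = k × (−c·ΔT) = (−¥131.08 trillion) / 0.42 ≈ −¥312 trillion.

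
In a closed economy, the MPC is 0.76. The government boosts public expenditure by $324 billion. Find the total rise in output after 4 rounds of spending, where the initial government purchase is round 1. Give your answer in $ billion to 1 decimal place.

Round 1 adds ΔG = $324 billion; each later round is MPC = 0.76 times the previous.
After 4 rounds: 324 + 246.24 + 187.1424 + 142.228224 = ΔG·(1 − c^4)/(1 − c) = 324 × (1 − 0.33362176)/0.24 ≈ $899.6 billion.

$899.6 billion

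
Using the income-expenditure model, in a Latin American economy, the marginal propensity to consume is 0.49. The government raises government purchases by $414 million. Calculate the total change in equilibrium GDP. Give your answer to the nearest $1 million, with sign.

+$812 million

Spending multiplier = 1/(1 − MPC) = 1/(1 − 0.49) = 1/0.51 ≈ 1.961.
ΔY = k × ΔG = (+$414 million) / 0.51 ≈ +$812 million.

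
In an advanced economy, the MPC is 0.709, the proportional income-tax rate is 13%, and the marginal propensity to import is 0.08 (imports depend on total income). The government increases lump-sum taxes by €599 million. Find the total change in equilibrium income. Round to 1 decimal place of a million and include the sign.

−€916.9 million

A lump-sum tax change of +€599 million shifts disposable income by −€599 million; first-round consumption changes by −c × ΔT = −0.709 × (+€599 million) = −€424.691 million.
Expenditure multiplier = 1/(1 − c(1−t) + m) = 1/(1 − 0.709×0.87 + 0.08) = 1/0.46317 ≈ 2.159.
The tax multiplier is −c × k ≈ −1.531, so ΔY = k × (−c·ΔT) = (−€424.691 million) / 0.46317 ≈ −€916.9 million.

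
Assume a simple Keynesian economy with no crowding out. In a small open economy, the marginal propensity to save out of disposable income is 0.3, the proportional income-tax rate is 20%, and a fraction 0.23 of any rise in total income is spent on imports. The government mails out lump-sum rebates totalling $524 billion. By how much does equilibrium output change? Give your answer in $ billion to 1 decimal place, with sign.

+$547.5 billion

MPC = 1 − MPS = 1 − 0.3 = 0.7.
A lump-sum tax change of −$524 billion shifts disposable income by +$524 billion; first-round consumption changes by −c × ΔT = −0.7 × (−$524 billion) = +$366.8 billion.
Expenditure multiplier = 1/(1 − c(1−t) + m) = 1/(1 − 0.7×0.8 + 0.23) = 1/0.67 ≈ 1.493.
The tax multiplier is −c × k ≈ −1.045, so ΔY = k × (−c·ΔT) = (+$366.8 billion) / 0.67 ≈ +$547.5 billion.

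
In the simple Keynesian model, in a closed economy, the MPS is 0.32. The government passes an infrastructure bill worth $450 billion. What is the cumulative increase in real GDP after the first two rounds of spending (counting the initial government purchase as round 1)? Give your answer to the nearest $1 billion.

$756 billion

MPC = 1 − MPS = 1 − 0.32 = 0.68.
Round 1 adds ΔG = $450 billion; each later round is MPC = 0.68 times the previous.
After 2 rounds: 450 + 306 = ΔG·(1 − c^2)/(1 − c) = 450 × (1 − 0.4624)/0.32 = $756 billion.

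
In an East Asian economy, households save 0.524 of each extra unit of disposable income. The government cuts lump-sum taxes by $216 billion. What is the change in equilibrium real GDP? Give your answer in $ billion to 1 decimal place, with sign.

MPC = 1 − MPS = 1 − 0.524 = 0.476.
A lump-sum tax change of −$216 billion shifts disposable income by +$216 billion; first-round consumption changes by −c × ΔT = −0.476 × (−$216 billion) = +$102.816 billion.
Expenditure multiplier = 1/(1 − MPC) = 1/(1 − 0.476) = 1/0.524 ≈ 1.908.
The tax multiplier is −c × k ≈ −0.908, so ΔY = k × (−c·ΔT) = (+$102.816 billion) / 0.524 ≈ +$196.2 billion.

+$196.2 billion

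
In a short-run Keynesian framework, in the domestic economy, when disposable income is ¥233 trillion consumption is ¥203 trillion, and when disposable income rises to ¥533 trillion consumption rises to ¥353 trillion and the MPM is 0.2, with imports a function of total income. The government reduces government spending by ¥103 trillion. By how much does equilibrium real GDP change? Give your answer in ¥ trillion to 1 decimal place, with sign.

MPC = ΔC/ΔYd = (353 − 203)/(533 − 233) = 150/300 = 0.5.
Expenditure multiplier = 1/(1 − c + m) = 1/(1 − 0.5 + 0.2) = 1/0.7 ≈ 1.429.
ΔY = k × ΔG = (−¥103 trillion) / 0.7 ≈ −¥147.1 trillion.

−¥147.1 trillion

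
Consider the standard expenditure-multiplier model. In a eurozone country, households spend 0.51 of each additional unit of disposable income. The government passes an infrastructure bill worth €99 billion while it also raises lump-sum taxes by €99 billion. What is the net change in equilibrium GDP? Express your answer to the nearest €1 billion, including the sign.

Expenditure multiplier = 1/(1 − MPC) = 1/(1 − 0.51) = 1/0.49 ≈ 2.041.
ΔG contributes k·ΔG = (+€99 billion) / 0.49 ≈ +€202 billion.
ΔT of +€99 billion changes first-round spending by −c·ΔT = −€50.49 billion, contributing k·(−c·ΔT) = (−€50.49 billion) / 0.49 ≈ −€103 billion.
With ΔG = ΔT and no other leakages, the balanced-budget multiplier is 1, so ΔY = ΔG = +€99 billion.

+€99 billion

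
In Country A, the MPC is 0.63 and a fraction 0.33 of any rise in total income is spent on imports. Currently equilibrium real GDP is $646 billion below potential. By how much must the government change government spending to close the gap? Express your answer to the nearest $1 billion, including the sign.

Spending multiplier = 1/(1 − c + m) = 1/(1 − 0.63 + 0.33) = 1/0.7 ≈ 1.429.
Need ΔY = +$646 billion, so ΔG = ΔY/k = (+$646 billion) × 0.7 ≈ +$452 billion.
The government should increase government spending by $452 billion.

+$452 billion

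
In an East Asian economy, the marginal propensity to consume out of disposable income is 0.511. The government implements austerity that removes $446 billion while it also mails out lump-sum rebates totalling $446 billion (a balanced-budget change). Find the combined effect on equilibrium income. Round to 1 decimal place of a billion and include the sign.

−$446.0 billion

Expenditure multiplier = 1/(1 − MPC) = 1/(1 − 0.511) = 1/0.489 ≈ 2.045.
ΔG contributes k·ΔG = (−$446 billion) / 0.489 ≈ −$912.1 billion.
ΔT of −$446 billion changes first-round spending by −c·ΔT = +$227.906 billion, contributing k·(−c·ΔT) = (+$227.906 billion) / 0.489 ≈ +$466.1 billion.
With ΔG = ΔT and no other leakages, the balanced-budget multiplier is 1, so ΔY = ΔG = −$446 billion.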